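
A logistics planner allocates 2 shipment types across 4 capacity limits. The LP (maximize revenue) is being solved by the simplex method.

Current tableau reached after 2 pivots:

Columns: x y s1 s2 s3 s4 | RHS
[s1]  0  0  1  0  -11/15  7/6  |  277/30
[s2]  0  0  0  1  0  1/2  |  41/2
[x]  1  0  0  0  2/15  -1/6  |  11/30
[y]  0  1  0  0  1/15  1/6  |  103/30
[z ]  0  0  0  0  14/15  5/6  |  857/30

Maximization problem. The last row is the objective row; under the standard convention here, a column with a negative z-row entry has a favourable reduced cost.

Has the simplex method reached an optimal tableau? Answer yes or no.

No objective-row coefficient is strictly negative, so no entering variable exists; the tableau is optimal.

yes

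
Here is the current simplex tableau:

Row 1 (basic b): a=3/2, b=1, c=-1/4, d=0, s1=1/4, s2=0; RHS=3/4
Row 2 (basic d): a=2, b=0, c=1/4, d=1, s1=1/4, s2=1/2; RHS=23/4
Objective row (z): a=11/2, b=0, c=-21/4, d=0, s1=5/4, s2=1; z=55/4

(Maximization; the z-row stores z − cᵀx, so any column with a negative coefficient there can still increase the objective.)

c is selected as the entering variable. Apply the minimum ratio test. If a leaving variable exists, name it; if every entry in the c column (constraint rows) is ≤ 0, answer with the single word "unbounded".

Ratios: row 1 (b): entry -1/4 ≤ 0, skip; row 2 (d): (23/4)/(1/4) = 23.
Minimum ratio is in the d row, so d leaves.

d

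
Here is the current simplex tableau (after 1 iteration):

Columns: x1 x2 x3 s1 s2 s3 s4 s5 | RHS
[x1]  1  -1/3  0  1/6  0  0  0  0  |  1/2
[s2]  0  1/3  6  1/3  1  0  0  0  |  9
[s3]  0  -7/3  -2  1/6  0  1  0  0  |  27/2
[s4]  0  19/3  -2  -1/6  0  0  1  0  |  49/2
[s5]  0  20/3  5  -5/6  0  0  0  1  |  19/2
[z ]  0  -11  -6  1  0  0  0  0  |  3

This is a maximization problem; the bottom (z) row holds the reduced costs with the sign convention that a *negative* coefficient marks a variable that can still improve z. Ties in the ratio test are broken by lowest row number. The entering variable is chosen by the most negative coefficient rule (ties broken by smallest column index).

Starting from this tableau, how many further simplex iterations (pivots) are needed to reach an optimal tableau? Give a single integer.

2

pivot: x2 in, s5 out → z = 747/40
pivot: s1 in, x1 out → z = 108/5
No improving column remains; optimal.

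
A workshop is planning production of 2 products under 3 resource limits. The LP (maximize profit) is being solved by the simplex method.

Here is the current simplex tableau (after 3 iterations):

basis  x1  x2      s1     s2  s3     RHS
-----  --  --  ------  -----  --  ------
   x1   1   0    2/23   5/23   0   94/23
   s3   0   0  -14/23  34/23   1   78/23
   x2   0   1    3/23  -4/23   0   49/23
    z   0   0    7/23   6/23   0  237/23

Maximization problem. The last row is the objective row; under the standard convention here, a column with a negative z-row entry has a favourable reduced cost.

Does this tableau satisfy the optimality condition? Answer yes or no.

No objective-row coefficient is strictly negative, so no entering variable exists; the tableau is optimal.

yes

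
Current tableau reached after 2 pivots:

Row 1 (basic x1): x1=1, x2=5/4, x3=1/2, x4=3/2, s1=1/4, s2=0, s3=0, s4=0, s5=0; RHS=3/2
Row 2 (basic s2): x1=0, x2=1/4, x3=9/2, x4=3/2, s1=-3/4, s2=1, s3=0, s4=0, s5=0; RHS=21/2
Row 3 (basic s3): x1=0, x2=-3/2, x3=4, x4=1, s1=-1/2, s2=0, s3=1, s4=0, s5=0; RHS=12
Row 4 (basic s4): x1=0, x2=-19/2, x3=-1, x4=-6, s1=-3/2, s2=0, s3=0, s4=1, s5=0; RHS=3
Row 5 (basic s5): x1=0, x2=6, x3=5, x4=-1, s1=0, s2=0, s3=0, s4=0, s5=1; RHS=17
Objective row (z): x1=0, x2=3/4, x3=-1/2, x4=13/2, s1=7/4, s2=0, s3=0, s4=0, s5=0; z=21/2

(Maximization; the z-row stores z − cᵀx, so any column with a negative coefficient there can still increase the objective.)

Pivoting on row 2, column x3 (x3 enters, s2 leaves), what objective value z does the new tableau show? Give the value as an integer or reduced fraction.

35/3

Minimum ratio for x3: (21/2)/(9/2) = 7/3.
z changes by −(z-row coeff of x3)·ratio = −(-1/2)·(7/3) = 7/6.
New z = 21/2 + (7/6) = 35/3.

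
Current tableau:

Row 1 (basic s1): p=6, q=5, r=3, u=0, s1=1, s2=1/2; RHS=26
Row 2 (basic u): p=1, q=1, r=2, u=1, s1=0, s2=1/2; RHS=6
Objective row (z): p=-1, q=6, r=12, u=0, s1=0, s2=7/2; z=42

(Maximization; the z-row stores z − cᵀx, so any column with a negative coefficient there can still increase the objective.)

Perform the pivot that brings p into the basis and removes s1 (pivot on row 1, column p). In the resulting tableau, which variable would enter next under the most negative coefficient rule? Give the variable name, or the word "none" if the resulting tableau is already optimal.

none

Pivot element 6. New z-row = old z-row − (-1)·(row 1/6).
Updated z-row coefficients: p: 0, q: 41/6, r: 25/2, u: 0, s1: 1/6, s2: 43/12.
No coefficient is strictly negative; the tableau after this pivot is optimal.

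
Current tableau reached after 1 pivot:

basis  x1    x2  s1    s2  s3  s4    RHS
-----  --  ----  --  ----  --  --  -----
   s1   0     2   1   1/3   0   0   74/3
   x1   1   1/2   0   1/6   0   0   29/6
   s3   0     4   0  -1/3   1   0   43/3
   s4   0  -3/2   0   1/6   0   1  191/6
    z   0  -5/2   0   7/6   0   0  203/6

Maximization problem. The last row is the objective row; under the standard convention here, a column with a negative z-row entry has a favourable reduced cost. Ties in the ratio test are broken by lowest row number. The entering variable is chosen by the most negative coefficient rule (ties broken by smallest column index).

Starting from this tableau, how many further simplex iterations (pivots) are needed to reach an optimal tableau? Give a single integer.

pivot: x2 in, s3 out → z = 1027/24
No improving column remains; optimal.

1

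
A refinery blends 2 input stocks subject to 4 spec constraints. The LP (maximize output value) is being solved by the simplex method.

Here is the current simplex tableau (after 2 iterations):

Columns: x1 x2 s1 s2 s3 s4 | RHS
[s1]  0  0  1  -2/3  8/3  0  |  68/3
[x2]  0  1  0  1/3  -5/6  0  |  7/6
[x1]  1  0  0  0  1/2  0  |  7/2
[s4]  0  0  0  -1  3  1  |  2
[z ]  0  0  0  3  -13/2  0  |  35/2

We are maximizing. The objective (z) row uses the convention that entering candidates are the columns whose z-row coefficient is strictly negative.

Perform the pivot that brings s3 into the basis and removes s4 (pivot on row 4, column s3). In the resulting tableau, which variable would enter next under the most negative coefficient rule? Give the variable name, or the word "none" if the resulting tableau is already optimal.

Pivot element 3. New z-row = old z-row − (-13/2)·(row 4/3).
Updated z-row coefficients: x1: 0, x2: 0, s1: 0, s2: 5/6, s3: 0, s4: 13/6.
No coefficient is strictly negative; the tableau after this pivot is optimal.

none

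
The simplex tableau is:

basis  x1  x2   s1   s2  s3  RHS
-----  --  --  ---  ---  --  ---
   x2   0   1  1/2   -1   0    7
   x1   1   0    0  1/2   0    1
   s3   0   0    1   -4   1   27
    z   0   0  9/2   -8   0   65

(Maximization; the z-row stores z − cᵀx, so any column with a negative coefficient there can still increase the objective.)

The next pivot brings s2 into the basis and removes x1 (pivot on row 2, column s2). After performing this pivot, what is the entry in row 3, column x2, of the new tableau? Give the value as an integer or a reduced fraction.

0

Pivot element is row 2, column s2: 1/2.
Normalize row 2: new (row 2, x2) = 0/(1/2) = 0.
row 3 ← row 3 − (-4)·(new row 2): 0 − (-4)·0 = 0.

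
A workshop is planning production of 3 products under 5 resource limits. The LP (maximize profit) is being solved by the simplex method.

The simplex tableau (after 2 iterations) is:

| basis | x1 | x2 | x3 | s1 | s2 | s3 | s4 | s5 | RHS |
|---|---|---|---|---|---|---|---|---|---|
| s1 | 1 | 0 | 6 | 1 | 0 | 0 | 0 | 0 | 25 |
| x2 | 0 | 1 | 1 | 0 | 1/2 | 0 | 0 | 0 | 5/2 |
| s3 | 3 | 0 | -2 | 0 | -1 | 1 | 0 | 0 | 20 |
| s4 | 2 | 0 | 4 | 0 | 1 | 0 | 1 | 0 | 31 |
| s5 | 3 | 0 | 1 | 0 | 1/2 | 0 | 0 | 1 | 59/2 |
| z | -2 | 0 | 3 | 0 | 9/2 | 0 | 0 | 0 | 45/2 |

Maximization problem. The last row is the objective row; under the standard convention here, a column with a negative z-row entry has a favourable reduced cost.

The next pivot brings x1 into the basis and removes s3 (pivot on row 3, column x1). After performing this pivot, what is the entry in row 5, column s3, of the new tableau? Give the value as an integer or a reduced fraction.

Pivot element is row 3, column x1: 3.
Normalize row 3: new (row 3, s3) = 1/3 = 1/3.
row 5 ← row 5 − 3·(new row 3): 0 − 3·(1/3) = -1.

-1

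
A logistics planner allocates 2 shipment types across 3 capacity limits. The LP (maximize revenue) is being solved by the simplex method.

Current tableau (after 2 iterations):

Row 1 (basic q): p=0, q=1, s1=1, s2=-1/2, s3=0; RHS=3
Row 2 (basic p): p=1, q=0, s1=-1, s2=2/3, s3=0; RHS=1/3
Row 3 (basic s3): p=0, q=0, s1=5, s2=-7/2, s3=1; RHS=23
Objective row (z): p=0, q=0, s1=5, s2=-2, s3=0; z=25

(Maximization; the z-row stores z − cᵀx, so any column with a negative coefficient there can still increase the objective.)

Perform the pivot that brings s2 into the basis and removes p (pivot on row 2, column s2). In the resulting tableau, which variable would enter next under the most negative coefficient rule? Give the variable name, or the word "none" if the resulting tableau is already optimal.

none

Pivot element 2/3. New z-row = old z-row − (-2)·(row 2/(2/3)).
Updated z-row coefficients: p: 3, q: 0, s1: 2, s2: 0, s3: 0.
No coefficient is strictly negative; the tableau after this pivot is optimal.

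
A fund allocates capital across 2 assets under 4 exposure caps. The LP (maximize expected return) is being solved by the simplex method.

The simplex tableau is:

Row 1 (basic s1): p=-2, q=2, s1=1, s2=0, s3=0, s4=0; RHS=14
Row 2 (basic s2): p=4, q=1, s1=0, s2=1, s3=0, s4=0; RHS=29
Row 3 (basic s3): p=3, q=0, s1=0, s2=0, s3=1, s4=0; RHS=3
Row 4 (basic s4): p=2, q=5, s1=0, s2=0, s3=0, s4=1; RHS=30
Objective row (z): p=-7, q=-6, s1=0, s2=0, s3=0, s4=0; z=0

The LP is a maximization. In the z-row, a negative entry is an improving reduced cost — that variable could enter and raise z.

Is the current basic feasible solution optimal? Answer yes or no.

no

Column p has objective-row coefficient -7, which is negative; an improving pivot exists, so not yet optimal.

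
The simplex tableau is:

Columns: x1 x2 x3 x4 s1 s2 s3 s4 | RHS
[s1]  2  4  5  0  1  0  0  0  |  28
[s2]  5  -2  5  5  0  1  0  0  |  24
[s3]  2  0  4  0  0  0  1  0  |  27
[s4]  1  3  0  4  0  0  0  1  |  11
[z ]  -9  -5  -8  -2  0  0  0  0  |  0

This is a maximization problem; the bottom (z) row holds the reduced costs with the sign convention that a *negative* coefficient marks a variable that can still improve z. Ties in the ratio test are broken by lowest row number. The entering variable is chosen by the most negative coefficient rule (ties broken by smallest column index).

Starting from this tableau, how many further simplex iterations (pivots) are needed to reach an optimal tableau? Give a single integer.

3

pivot: x1 in, s2 out → z = 216/5
pivot: x2 in, s4 out → z = 1001/17
pivot: x3 in, s1 out → z = 4667/75
No improving column remains; optimal.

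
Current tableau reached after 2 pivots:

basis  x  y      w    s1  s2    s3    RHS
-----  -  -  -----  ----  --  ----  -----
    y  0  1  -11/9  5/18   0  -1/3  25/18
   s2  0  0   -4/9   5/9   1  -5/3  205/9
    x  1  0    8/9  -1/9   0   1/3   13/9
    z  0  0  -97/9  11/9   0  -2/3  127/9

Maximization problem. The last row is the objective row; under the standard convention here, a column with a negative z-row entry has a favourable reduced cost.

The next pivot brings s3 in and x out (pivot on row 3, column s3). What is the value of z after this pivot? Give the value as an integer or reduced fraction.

Minimum ratio for s3: (13/9)/(1/3) = 13/3.
z changes by −(z-row coeff of s3)·ratio = −(-2/3)·(13/3) = 26/9.
New z = 127/9 + (26/9) = 17.

17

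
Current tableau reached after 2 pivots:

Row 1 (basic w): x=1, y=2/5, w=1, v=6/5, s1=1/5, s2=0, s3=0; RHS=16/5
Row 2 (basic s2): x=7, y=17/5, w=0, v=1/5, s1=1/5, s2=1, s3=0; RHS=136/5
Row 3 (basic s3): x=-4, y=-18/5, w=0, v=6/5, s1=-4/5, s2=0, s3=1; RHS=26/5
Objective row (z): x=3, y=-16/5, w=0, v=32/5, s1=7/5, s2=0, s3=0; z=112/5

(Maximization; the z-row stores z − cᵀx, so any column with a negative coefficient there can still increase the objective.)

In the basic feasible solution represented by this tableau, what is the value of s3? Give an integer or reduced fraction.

s3 is basic (row 3); its value is the RHS of that row: 26/5.

26/5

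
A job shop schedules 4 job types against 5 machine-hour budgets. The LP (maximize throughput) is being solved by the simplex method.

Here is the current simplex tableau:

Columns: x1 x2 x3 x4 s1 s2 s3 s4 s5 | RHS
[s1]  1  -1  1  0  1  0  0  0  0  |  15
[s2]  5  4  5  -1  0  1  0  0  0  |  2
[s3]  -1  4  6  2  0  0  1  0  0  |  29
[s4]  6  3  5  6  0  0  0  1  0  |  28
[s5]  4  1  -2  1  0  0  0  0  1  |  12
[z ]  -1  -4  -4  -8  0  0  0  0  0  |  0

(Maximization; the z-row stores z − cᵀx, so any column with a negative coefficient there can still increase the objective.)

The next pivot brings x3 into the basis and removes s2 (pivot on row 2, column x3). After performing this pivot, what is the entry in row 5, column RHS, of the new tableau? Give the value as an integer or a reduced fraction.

Pivot element is row 2, column x3: 5.
Normalize row 2: new (row 2, RHS) = 2/5 = 2/5.
row 5 ← row 5 − (-2)·(new row 2): 12 − (-2)·(2/5) = 64/5.

64/5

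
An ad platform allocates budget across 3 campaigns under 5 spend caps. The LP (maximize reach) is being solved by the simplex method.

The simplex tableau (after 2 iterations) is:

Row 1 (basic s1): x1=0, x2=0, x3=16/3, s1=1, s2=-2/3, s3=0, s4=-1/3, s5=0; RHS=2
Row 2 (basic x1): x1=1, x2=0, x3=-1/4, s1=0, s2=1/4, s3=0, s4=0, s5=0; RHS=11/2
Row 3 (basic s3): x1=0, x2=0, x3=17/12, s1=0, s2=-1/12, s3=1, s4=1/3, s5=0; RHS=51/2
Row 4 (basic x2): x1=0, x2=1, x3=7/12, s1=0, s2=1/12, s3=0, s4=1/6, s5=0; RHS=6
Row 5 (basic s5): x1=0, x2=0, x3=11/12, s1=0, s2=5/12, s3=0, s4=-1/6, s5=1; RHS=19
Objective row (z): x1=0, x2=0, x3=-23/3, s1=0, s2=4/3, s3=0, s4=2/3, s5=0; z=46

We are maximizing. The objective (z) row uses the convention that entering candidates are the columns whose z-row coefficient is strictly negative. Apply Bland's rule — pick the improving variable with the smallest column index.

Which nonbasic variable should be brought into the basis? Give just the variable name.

Objective-row coefficients: x1: 0, x2: 0, x3: -23/3, s1: 0, s2: 4/3, s3: 0, s4: 2/3, s5: 0.
Improving columns: x3. Bland's rule picks the smallest column index → x3.

x3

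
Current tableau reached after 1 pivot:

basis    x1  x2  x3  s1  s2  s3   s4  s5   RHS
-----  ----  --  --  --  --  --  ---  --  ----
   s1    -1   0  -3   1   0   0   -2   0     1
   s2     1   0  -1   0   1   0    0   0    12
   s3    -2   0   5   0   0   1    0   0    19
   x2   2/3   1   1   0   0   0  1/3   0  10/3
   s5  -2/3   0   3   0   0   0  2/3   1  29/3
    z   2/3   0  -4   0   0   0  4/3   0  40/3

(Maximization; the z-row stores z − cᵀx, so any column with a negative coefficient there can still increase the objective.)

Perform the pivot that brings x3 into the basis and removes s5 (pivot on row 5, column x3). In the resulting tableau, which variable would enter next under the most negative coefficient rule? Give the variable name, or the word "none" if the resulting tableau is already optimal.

Pivot element 3. New z-row = old z-row − (-4)·(row 5/3).
Updated z-row coefficients: x1: -2/9, x2: 0, x3: 0, s1: 0, s2: 0, s3: 0, s4: 20/9, s5: 4/3.
The most negative is -2/9 in column x1, so x1 would enter next.

x1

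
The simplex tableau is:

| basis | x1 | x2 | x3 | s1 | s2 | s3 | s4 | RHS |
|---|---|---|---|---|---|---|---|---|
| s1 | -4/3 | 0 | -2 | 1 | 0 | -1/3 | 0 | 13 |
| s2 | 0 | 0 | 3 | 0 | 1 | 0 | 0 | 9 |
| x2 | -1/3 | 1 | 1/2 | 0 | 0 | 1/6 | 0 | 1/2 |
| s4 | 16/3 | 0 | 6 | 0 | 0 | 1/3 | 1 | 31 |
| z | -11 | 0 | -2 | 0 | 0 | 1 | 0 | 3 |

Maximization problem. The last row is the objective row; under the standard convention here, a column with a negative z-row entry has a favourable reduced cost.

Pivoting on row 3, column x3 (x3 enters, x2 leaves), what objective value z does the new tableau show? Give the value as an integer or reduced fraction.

5

Minimum ratio for x3: (1/2)/(1/2) = 1.
z changes by −(z-row coeff of x3)·ratio = −(-2)·1 = 2.
New z = 3 + 2 = 5.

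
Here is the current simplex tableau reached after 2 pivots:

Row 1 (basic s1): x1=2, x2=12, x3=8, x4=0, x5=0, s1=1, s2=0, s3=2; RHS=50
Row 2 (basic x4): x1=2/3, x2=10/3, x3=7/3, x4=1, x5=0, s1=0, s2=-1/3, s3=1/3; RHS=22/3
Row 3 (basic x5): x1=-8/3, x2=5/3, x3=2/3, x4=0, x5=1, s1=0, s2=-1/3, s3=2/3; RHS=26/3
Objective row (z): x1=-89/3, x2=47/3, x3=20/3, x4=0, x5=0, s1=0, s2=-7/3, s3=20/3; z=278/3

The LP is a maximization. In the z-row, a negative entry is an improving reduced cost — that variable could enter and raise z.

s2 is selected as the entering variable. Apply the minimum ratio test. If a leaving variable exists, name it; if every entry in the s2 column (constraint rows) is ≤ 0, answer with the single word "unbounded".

s2-column entries: row 1: 0, row 2: -1/3, row 3: -1/3. All ≤ 0, so s2 can increase without bound; the LP is unbounded in this direction.

unbounded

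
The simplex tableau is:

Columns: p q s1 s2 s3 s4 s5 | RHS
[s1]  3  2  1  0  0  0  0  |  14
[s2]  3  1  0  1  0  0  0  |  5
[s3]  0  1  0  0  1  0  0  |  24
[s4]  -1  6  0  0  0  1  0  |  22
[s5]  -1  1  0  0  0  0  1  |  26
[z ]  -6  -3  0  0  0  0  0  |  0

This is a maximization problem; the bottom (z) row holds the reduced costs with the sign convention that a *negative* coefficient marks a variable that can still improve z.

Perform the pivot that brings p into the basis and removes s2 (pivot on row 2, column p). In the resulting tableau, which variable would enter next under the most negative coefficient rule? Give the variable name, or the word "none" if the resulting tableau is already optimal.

Pivot element 3. New z-row = old z-row − (-6)·(row 2/3).
Updated z-row coefficients: p: 0, q: -1, s1: 0, s2: 2, s3: 0, s4: 0, s5: 0.
The most negative is -1 in column q, so q would enter next.

q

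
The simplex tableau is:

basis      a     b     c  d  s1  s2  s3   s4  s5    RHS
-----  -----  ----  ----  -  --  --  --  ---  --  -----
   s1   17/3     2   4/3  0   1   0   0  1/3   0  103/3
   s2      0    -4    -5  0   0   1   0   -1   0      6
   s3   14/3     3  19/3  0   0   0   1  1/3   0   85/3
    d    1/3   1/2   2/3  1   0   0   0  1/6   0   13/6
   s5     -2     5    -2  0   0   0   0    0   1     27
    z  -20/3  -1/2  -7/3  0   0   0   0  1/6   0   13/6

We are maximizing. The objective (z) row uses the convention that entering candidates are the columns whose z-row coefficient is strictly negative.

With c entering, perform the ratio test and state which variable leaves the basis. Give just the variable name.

Ratios: row 1 (s1): (103/3)/(4/3) = 103/4; row 2 (s2): entry -5 ≤ 0, skip; row 3 (s3): (85/3)/(19/3) = 85/19; row 4 (d): (13/6)/(2/3) = 13/4; row 5 (s5): entry -2 ≤ 0, skip.
Minimum ratio 13/4 is in the d row, so d leaves.

d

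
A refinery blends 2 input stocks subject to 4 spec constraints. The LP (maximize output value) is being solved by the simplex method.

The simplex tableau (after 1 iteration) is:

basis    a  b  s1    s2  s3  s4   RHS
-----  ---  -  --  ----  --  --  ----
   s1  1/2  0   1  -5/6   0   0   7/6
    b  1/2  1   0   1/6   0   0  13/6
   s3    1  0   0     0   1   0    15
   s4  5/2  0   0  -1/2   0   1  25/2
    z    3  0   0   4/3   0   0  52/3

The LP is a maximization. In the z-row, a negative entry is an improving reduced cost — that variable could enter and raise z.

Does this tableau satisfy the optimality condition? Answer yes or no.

No objective-row coefficient is strictly negative, so no entering variable exists; the tableau is optimal.

yes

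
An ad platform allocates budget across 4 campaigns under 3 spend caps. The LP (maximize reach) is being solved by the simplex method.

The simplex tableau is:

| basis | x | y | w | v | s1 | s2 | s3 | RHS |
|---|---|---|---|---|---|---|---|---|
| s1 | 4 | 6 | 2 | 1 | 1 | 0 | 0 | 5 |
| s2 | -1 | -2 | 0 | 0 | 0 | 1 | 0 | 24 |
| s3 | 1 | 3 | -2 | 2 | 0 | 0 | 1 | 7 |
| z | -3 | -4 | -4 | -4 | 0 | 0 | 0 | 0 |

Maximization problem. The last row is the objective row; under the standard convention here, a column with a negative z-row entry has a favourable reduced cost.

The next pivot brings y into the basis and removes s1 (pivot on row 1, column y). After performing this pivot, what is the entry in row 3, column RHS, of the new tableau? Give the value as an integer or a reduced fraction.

Pivot element is row 1, column y: 6.
Normalize row 1: new (row 1, RHS) = 5/6 = 5/6.
row 3 ← row 3 − 3·(new row 1): 7 − 3·(5/6) = 9/2.

9/2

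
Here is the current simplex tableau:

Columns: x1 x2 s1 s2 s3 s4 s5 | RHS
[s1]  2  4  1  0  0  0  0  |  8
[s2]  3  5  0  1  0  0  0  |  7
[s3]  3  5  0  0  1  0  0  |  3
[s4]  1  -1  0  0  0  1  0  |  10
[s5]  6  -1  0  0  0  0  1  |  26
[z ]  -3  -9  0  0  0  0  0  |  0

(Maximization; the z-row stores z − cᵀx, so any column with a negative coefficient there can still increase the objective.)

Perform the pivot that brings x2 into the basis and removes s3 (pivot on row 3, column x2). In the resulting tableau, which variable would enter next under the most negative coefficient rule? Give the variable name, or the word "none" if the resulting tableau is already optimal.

none

Pivot element 5. New z-row = old z-row − (-9)·(row 3/5).
Updated z-row coefficients: x1: 12/5, x2: 0, s1: 0, s2: 0, s3: 9/5, s4: 0, s5: 0.
No coefficient is strictly negative; the tableau after this pivot is optimal.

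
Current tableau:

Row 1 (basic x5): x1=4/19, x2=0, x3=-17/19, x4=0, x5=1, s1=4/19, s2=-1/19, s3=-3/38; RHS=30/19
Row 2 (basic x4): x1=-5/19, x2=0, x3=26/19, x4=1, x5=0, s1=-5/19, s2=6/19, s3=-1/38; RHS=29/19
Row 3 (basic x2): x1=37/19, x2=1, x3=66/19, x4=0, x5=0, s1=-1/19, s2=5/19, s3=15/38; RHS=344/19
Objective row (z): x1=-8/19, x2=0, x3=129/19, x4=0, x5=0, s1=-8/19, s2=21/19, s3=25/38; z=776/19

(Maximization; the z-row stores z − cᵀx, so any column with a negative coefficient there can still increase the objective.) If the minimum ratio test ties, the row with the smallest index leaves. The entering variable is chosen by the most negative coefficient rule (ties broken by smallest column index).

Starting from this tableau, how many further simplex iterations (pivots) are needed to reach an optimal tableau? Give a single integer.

pivot: x1 in, x5 out → z = 44
No improving column remains; optimal.

1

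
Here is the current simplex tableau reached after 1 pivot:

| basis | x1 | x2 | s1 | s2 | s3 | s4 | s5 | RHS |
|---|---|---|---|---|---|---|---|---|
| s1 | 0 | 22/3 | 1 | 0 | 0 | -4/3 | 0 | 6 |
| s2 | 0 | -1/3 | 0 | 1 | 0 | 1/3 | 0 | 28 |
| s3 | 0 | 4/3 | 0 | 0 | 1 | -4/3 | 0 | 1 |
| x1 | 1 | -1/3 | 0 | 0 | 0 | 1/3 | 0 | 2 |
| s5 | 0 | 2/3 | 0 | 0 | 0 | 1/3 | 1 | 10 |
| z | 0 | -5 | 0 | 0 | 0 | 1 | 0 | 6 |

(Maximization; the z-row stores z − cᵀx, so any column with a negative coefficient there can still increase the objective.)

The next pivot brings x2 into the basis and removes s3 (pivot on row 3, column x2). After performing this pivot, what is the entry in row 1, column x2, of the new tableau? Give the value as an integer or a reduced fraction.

0

Pivot element is row 3, column x2: 4/3.
Normalize row 3: new (row 3, x2) = (4/3)/(4/3) = 1.
row 1 ← row 1 − (22/3)·(new row 3): 22/3 − (22/3)·1 = 0.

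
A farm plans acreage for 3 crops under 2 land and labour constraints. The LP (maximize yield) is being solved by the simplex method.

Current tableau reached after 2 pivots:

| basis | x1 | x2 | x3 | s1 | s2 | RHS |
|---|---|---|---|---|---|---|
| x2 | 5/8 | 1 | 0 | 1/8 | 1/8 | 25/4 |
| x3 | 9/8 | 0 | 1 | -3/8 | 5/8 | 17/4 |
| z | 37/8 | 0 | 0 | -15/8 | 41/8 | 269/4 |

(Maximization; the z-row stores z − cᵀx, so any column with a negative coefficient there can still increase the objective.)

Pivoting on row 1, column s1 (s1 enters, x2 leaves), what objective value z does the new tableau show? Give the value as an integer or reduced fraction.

Minimum ratio for s1: (25/4)/(1/8) = 50.
z changes by −(z-row coeff of s1)·ratio = −(-15/8)·50 = 375/4.
New z = 269/4 + (375/4) = 161.

161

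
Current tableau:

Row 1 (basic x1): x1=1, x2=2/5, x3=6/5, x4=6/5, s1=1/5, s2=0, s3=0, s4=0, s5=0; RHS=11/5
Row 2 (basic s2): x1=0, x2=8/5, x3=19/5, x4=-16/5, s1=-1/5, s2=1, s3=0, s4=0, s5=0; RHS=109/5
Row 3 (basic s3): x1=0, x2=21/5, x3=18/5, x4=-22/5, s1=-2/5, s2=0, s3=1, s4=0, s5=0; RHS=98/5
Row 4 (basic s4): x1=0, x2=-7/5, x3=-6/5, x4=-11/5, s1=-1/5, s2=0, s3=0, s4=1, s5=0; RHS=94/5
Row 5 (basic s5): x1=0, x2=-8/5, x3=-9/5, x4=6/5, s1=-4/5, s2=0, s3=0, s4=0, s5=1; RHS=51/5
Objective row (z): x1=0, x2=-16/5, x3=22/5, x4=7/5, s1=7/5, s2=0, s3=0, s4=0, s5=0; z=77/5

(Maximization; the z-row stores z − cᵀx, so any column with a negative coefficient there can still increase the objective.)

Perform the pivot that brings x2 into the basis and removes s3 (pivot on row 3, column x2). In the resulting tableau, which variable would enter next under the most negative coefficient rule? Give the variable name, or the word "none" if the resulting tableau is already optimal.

Pivot element 21/5. New z-row = old z-row − (-16/5)·(row 3/(21/5)).
Updated z-row coefficients: x1: 0, x2: 0, x3: 50/7, x4: -41/21, s1: 23/21, s2: 0, s3: 16/21, s4: 0, s5: 0.
The most negative is -41/21 in column x4, so x4 would enter next.

x4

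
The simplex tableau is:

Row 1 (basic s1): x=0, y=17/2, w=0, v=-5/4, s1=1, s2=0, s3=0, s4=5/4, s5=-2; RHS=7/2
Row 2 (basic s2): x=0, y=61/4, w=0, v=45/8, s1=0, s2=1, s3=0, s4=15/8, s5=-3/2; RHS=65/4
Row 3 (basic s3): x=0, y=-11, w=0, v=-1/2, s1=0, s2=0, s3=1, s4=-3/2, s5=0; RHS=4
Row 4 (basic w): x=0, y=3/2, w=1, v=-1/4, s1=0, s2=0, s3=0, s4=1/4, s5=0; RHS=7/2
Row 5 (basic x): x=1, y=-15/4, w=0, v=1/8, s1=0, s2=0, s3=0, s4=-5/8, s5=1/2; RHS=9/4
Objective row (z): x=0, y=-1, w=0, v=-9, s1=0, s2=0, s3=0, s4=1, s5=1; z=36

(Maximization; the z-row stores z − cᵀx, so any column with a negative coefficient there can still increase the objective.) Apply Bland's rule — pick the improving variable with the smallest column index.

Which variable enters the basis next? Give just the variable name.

y

Objective-row coefficients: x: 0, y: -1, w: 0, v: -9, s1: 0, s2: 0, s3: 0, s4: 1, s5: 1.
Improving columns: y, v. Bland's rule picks the smallest column index → y.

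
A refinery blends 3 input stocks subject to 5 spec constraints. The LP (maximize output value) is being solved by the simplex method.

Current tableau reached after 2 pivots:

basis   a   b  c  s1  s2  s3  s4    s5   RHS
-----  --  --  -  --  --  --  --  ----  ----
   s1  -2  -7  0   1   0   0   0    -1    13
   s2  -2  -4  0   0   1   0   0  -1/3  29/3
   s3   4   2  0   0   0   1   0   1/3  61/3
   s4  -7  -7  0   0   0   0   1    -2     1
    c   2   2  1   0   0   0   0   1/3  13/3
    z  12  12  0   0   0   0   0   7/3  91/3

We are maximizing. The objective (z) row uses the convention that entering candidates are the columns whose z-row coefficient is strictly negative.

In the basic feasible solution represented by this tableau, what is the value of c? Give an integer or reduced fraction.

c is basic (row 5); its value is the RHS of that row: 13/3.

13/3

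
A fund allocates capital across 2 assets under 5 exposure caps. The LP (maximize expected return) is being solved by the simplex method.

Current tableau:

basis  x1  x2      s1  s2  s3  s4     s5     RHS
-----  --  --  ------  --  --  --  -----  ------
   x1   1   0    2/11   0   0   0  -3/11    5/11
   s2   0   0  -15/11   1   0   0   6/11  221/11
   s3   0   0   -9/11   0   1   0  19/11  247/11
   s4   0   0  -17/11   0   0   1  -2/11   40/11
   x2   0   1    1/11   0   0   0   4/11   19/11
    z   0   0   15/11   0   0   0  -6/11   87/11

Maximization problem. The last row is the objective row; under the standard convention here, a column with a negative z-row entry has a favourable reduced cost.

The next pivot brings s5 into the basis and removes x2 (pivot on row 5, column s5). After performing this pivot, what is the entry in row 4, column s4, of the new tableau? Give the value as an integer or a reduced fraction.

Pivot element is row 5, column s5: 4/11.
Normalize row 5: new (row 5, s4) = 0/(4/11) = 0.
row 4 ← row 4 − (-2/11)·(new row 5): 1 − (-2/11)·0 = 1.

1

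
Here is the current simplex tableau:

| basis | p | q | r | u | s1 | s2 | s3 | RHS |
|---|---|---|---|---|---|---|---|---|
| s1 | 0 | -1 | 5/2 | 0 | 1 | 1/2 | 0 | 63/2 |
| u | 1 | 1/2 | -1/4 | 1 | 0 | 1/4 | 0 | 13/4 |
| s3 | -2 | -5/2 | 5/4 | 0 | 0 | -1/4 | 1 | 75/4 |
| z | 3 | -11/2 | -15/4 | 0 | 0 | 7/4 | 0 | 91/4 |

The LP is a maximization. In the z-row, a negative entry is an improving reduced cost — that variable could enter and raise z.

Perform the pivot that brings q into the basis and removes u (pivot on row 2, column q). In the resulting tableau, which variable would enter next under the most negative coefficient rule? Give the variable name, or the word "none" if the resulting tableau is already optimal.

Pivot element 1/2. New z-row = old z-row − (-11/2)·(row 2/(1/2)).
Updated z-row coefficients: p: 14, q: 0, r: -13/2, u: 11, s1: 0, s2: 9/2, s3: 0.
The most negative is -13/2 in column r, so r would enter next.

r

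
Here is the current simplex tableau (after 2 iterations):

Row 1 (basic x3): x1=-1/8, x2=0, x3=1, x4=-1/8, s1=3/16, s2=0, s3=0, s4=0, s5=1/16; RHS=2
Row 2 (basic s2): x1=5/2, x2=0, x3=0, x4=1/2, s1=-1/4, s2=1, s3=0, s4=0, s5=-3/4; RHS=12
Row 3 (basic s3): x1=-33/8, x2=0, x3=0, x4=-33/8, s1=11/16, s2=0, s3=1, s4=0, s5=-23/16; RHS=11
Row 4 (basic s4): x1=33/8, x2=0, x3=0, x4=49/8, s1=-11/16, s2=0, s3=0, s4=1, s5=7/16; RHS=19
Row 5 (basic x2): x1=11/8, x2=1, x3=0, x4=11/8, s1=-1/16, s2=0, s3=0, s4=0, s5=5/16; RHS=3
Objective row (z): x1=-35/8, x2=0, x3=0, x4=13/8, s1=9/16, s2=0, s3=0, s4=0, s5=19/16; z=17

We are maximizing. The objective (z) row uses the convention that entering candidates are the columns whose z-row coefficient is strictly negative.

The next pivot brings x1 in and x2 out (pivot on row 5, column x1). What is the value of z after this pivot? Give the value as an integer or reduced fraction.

Minimum ratio for x1: 3/(11/8) = 24/11.
z changes by −(z-row coeff of x1)·ratio = −(-35/8)·(24/11) = 105/11.
New z = 17 + (105/11) = 292/11.

292/11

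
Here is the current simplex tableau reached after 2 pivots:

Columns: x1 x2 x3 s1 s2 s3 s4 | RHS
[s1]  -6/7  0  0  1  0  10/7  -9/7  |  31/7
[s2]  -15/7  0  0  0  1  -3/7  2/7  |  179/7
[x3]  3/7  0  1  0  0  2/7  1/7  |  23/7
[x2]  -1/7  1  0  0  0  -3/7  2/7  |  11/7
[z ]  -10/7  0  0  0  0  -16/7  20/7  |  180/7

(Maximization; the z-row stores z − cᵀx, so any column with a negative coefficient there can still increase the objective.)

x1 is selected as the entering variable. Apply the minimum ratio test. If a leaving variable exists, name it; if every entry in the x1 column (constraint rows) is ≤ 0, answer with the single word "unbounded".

Ratios: row 1 (s1): entry -6/7 ≤ 0, skip; row 2 (s2): entry -15/7 ≤ 0, skip; row 3 (x3): (23/7)/(3/7) = 23/3; row 4 (x2): entry -1/7 ≤ 0, skip.
Minimum ratio is in the x3 row, so x3 leaves.

x3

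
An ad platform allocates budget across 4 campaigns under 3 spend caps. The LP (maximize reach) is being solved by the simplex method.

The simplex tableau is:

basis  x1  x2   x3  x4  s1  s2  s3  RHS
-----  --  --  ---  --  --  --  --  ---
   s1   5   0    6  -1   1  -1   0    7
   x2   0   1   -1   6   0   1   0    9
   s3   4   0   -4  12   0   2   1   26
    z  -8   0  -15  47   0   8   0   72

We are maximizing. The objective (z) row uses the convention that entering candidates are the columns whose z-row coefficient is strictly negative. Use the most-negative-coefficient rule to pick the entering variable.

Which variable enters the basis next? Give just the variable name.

Objective-row coefficients: x1: -8, x2: 0, x3: -15, x4: 47, s1: 0, s2: 8, s3: 0.
The most negative is -15 in column x3, so x3 enters.

x3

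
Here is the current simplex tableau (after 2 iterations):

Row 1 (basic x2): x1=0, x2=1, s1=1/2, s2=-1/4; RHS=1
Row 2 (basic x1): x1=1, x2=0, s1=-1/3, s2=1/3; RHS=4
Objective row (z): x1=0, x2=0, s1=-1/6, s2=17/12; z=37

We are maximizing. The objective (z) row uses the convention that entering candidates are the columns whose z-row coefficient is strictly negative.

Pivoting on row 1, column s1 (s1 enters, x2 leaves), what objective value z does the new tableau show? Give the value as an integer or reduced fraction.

112/3

Minimum ratio for s1: 1/(1/2) = 2.
z changes by −(z-row coeff of s1)·ratio = −(-1/6)·2 = 1/3.
New z = 37 + (1/3) = 112/3.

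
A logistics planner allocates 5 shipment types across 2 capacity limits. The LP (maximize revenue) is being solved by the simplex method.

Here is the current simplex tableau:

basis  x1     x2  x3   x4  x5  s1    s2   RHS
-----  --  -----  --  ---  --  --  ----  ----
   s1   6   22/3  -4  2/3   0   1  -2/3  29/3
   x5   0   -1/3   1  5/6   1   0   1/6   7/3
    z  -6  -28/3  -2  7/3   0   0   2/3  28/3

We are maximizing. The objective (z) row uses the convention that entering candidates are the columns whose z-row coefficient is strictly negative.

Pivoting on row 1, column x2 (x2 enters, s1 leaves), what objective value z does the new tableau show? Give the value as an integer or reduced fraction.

238/11

Minimum ratio for x2: (29/3)/(22/3) = 29/22.
z changes by −(z-row coeff of x2)·ratio = −(-28/3)·(29/22) = 406/33.
New z = 28/3 + (406/33) = 238/11.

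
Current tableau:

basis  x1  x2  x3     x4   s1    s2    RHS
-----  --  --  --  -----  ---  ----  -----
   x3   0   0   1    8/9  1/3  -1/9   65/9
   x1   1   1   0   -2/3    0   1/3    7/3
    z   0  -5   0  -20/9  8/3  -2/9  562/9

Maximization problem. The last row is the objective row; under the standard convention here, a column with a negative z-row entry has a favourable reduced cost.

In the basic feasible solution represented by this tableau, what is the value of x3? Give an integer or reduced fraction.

65/9

x3 is basic (row 1); its value is the RHS of that row: 65/9.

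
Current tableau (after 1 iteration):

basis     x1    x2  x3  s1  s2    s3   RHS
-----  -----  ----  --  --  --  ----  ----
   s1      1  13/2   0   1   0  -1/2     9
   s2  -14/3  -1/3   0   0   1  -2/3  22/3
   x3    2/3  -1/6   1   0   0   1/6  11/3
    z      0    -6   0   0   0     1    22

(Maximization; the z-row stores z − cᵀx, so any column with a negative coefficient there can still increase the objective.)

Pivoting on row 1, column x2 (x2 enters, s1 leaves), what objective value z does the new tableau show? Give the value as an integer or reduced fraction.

394/13

Minimum ratio for x2: 9/(13/2) = 18/13.
z changes by −(z-row coeff of x2)·ratio = −(-6)·(18/13) = 108/13.
New z = 22 + (108/13) = 394/13.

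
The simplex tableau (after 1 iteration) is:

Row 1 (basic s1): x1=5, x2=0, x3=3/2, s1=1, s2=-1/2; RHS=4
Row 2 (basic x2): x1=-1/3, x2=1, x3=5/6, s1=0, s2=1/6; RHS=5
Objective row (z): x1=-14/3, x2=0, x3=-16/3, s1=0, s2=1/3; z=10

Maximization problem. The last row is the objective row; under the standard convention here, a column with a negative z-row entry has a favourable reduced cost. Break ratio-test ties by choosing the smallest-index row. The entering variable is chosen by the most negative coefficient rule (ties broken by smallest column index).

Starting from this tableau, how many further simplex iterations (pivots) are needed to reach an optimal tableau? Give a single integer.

pivot: x3 in, s1 out → z = 218/9
pivot: s2 in, x2 out → z = 133/4
No improving column remains; optimal.

2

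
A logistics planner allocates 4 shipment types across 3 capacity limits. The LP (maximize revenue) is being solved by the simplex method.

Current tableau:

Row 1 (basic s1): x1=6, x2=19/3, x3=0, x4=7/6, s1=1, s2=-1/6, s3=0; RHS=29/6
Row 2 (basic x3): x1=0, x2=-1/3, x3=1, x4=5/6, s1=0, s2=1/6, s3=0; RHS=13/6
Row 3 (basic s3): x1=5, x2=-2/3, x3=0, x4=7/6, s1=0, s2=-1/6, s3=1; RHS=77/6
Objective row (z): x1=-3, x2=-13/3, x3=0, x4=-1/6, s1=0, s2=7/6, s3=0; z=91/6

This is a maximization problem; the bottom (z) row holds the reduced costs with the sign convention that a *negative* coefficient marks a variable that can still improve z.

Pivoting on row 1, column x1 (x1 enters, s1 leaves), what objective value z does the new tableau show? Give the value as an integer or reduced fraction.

Minimum ratio for x1: (29/6)/6 = 29/36.
z changes by −(z-row coeff of x1)·ratio = −(-3)·(29/36) = 29/12.
New z = 91/6 + (29/12) = 211/12.

211/12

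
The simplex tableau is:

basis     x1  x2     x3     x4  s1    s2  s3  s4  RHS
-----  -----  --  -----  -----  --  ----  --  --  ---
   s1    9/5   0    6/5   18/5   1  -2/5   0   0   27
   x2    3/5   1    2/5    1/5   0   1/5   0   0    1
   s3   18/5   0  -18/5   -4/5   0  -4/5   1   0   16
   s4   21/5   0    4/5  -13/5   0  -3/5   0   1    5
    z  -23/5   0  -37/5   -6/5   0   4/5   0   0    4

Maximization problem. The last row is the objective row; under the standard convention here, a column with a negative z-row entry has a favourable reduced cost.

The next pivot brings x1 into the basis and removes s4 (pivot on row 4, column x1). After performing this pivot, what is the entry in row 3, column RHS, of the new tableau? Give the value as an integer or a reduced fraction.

82/7

Pivot element is row 4, column x1: 21/5.
Normalize row 4: new (row 4, RHS) = 5/(21/5) = 25/21.
row 3 ← row 3 − (18/5)·(new row 4): 16 − (18/5)·(25/21) = 82/7.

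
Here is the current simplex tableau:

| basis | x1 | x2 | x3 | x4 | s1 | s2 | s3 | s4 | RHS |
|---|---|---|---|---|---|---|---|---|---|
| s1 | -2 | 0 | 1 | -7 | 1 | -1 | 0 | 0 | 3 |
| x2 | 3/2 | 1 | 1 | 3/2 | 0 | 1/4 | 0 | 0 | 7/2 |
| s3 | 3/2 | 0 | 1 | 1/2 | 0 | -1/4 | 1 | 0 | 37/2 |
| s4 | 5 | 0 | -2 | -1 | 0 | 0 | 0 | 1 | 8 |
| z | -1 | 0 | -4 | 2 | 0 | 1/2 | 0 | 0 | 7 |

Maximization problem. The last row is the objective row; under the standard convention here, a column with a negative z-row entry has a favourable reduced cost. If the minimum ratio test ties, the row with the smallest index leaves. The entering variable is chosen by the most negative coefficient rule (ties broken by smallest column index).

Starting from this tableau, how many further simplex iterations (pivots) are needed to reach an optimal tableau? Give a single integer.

2

pivot: x3 in, s1 out → z = 19
pivot: x4 in, x2 out → z = 349/17
No improving column remains; optimal.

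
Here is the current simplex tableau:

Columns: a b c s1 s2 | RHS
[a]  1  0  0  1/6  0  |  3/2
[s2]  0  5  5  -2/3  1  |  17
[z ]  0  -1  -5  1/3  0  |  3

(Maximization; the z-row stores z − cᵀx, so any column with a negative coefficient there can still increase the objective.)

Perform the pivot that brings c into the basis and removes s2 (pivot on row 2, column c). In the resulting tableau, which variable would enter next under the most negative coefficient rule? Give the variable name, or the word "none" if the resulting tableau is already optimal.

s1

Pivot element 5. New z-row = old z-row − (-5)·(row 2/5).
Updated z-row coefficients: a: 0, b: 4, c: 0, s1: -1/3, s2: 1.
The most negative is -1/3 in column s1, so s1 would enter next.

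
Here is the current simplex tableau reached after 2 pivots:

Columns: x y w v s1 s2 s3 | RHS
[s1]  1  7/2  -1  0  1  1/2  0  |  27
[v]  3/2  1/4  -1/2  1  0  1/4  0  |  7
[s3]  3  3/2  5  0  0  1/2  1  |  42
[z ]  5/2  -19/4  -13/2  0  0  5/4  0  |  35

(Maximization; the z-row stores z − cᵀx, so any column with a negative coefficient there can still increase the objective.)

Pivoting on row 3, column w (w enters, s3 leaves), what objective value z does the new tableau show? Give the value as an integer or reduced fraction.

Minimum ratio for w: 42/5 = 42/5.
z changes by −(z-row coeff of w)·ratio = −(-13/2)·(42/5) = 273/5.
New z = 35 + (273/5) = 448/5.

448/5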